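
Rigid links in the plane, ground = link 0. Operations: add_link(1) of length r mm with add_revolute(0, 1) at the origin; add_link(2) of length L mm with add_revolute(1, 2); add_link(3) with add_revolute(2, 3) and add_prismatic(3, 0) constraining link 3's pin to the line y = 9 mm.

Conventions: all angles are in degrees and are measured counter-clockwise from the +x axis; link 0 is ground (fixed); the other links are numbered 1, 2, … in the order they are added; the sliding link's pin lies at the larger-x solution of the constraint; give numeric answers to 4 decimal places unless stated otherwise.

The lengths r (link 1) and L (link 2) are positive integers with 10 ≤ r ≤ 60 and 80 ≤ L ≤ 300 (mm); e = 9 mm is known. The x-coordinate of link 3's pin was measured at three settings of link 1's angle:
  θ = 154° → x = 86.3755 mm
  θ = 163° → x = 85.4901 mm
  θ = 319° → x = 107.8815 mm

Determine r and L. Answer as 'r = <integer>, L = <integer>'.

constraint per measurement: (x − r cos θ)² + (r sin θ − e)² = L²
subtracting the θ₁ and θ₂ equations cancels the r² and L² terms:
r = (x₁² − x₂²) / (2[(x₁cos θ₁ + e sin θ₁) − (x₂cos θ₂ + e sin θ₂)]) = 13.9996 → r = 14
L² = (x₁ − r cos θ₁)² + (r sin θ₁ − e)² = 9801.0035 → L = 99.0000 → L = 99
check at θ₃=319°: x = 107.8815 (printed 107.8815) ✓

r = 14, L = 99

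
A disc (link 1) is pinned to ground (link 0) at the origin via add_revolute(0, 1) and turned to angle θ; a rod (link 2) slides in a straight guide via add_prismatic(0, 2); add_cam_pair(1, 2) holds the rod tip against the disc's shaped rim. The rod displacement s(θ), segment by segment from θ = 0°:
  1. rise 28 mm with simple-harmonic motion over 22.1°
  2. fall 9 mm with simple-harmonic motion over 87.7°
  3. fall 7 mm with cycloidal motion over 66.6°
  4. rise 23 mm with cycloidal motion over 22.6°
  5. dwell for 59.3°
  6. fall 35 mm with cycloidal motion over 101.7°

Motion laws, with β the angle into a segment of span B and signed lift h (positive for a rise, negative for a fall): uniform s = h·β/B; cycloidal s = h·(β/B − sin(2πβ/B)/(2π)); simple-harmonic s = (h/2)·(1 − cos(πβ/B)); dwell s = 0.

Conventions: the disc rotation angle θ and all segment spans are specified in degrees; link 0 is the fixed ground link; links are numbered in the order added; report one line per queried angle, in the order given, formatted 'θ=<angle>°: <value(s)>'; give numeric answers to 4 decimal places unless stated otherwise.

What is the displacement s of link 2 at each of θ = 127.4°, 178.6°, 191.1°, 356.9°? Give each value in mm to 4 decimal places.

segment 1 (0° to 22.1°, simple-harmonic, h = 28) is passed completely: s = 0.0000 + (28) = 28.0000
segment 2 (22.1° to 109.8°, simple-harmonic, h = -9) is passed completely: s = 28.0000 + (-9) = 19.0000
θ = 127.4° falls in segment 3 (109.8° to 176.4°, cycloidal, h = -7): β = 127.4 − 109.8 = 17.6°, B = 66.6°; Δs = -7·(0.2643 − sin(2π·0.2643)/(2π)) = -0.7402; s = 19.0000 − 0.7402 = 18.2598
segment 3 (109.8° to 176.4°, cycloidal, h = -7) is passed completely: s = 19.0000 + (-7) = 12.0000
θ = 178.6° falls in segment 4 (176.4° to 199°, cycloidal, h = 23): β = 178.6 − 176.4 = 2.2°, B = 22.6°; Δs = 23·(0.0973 − sin(2π·0.0973)/(2π)) = 0.1370; s = 12.0000 + 0.1370 = 12.1370
θ = 191.1° falls in segment 4 (176.4° to 199°, cycloidal, h = 23): β = 191.1 − 176.4 = 14.7°, B = 22.6°; Δs = 23·(0.6504 − sin(2π·0.6504)/(2π)) = 17.9276; s = 12.0000 + 17.9276 = 29.9276
segment 4 (176.4° to 199°, cycloidal, h = 23) is passed completely: s = 12.0000 + (23) = 35.0000
segment 5 (199° to 258.3°, dwell): s unchanged at 35.0000
θ = 356.9° falls in segment 6 (258.3° to 360°, cycloidal, h = -35): β = 356.9 − 258.3 = 98.6°, B = 101.7°; Δs = -35·(0.9695 − sin(2π·0.9695)/(2π)) = -34.9935; s = 35.0000 − 34.9935 = 0.0065

θ=127.4°: 18.2598
θ=178.6°: 12.1370
θ=191.1°: 29.9276
θ=356.9°: 0.0065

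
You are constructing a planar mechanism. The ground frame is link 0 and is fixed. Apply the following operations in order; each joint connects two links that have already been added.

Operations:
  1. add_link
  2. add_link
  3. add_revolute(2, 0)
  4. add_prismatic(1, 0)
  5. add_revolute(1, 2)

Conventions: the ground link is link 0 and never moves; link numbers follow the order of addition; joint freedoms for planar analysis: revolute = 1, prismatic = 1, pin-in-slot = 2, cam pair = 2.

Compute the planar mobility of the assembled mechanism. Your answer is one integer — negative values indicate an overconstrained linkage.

L=1 J1=0 J2=0
add link → L=2 J1=0 J2=0
add link → L=3 J1=0 J2=0
R@2,0 dof=1 J1 → L=3 J1=1 J2=0
P@1,0 dof=1 J1 → L=3 J1=2 J2=0
R@1,2 dof=1 J1 → L=3 J1=3 J2=0
M=3(L−1)−2J1−J2=3·2−2·3−0=0

M = 0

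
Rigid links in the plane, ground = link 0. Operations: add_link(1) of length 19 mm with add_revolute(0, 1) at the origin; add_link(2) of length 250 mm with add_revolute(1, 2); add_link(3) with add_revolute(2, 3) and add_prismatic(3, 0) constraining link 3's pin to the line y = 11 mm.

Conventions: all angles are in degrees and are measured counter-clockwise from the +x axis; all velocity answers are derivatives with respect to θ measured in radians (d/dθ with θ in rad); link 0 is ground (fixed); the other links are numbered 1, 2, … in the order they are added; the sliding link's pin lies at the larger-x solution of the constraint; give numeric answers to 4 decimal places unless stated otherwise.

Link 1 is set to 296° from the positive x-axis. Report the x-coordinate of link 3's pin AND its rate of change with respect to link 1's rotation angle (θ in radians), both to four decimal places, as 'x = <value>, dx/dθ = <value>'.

geometry: r = 19 mm, L = 250 mm, e = 11 mm
crank pin P = (r cos θ, r sin θ) = (8.329052, -17.077087)
h = r sin θ − e = -17.077087 − 11 = -28.077087
x = r cos θ + √(L² − h²) = 8.329052 + 248.418351 = 256.747403
dx/dθ = −r sin θ − h·r cos θ/√(L² − h²) (θ in radians; h = -28.077087) = 18.018465

x = 256.7474, dx/dθ = 18.0185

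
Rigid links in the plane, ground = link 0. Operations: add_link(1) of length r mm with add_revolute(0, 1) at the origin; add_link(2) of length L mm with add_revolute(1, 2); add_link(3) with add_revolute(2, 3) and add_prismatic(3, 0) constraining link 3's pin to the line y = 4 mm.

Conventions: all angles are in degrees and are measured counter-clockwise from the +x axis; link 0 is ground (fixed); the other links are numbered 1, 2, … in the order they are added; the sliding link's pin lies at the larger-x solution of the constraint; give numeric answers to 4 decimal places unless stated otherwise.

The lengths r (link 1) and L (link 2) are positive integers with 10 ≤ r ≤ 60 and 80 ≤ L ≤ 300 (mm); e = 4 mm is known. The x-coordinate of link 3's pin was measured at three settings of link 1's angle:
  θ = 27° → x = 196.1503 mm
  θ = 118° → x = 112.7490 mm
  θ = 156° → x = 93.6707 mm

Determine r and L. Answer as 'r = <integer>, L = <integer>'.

constraint per measurement: (x − r cos θ)² + (r sin θ − e)² = L²
subtracting the θ₁ and θ₂ equations cancels the r² and L² terms:
r = (x₁² − x₂²) / (2[(x₁cos θ₁ + e sin θ₁) − (x₂cos θ₂ + e sin θ₂)]) = 57.0000 → r = 57
L² = (x₁ − r cos θ₁)² + (r sin θ₁ − e)² = 21609.0041 → L = 147.0000 → L = 147
check at θ₃=156°: x = 93.6707 (printed 93.6707) ✓

r = 57, L = 147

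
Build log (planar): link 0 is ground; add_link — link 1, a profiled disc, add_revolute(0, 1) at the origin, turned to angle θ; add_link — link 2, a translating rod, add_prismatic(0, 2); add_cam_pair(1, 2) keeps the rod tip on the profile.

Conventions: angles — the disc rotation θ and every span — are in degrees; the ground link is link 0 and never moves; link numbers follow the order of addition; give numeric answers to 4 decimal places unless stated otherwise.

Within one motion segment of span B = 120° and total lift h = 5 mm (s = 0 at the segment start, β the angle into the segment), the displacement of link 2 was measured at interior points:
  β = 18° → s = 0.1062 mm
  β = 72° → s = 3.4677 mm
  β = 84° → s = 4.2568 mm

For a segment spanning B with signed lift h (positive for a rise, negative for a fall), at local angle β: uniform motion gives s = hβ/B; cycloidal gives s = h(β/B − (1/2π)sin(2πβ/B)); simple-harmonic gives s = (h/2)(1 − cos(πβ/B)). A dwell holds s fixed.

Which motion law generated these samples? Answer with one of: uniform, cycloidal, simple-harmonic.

candidates at β/B = r: uniform s = h·r (linear in β); cycloidal s = h·(r − sin(2πr)/(2π)); simple-harmonic s = (h/2)(1 − cos(πr))
β=18°: printed 0.1062 | uniform 0.7500, cycloidal 0.1062, simple-harmonic 0.2725
β=72°: printed 3.4677 | uniform 3.0000, cycloidal 3.4677, simple-harmonic 3.2725
β=84°: printed 4.2568 | uniform 3.5000, cycloidal 4.2568, simple-harmonic 3.9695
only one law matches every sample → cycloidal

cycloidal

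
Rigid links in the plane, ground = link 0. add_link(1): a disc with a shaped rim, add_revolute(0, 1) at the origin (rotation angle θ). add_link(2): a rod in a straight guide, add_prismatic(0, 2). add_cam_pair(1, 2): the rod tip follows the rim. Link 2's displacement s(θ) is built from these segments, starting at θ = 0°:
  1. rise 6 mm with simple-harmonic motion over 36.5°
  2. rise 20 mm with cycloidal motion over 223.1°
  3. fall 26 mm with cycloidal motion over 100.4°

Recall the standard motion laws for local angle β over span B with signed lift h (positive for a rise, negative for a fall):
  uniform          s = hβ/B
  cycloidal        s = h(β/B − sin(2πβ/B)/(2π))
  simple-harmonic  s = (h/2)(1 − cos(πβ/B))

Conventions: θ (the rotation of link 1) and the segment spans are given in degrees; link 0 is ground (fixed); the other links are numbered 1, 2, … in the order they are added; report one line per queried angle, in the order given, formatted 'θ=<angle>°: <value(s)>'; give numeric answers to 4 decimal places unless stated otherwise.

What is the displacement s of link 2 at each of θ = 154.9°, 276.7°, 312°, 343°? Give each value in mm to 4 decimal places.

segment 1 (0° to 36.5°, simple-harmonic, h = 6) is passed completely: s = 0.0000 + (6) = 6.0000
θ = 154.9° falls in segment 2 (36.5° to 259.6°, cycloidal, h = 20): β = 154.9 − 36.5 = 118.4°, B = 223.1°; Δs = 20·(0.5307 − sin(2π·0.5307)/(2π)) = 11.2243; s = 6.0000 + 11.2243 = 17.2243
segment 2 (36.5° to 259.6°, cycloidal, h = 20) is passed completely: s = 6.0000 + (20) = 26.0000
θ = 276.7° falls in segment 3 (259.6° to 360°, cycloidal, h = -26): β = 276.7 − 259.6 = 17.1°, B = 100.4°; Δs = -26·(0.1703 − sin(2π·0.1703)/(2π)) = -0.7981; s = 26.0000 − 0.7981 = 25.2019
θ = 312° falls in segment 3 (259.6° to 360°, cycloidal, h = -26): β = 312 − 259.6 = 52.4°, B = 100.4°; Δs = -26·(0.5219 − sin(2π·0.5219)/(2π)) = -14.1376; s = 26.0000 − 14.1376 = 11.8624
θ = 343° falls in segment 3 (259.6° to 360°, cycloidal, h = -26): β = 343 − 259.6 = 83.4°, B = 100.4°; Δs = -26·(0.8307 − sin(2π·0.8307)/(2π)) = -25.2153; s = 26.0000 − 25.2153 = 0.7847

θ=154.9°: 17.2243
θ=276.7°: 25.2019
θ=312°: 11.8624
θ=343°: 0.7847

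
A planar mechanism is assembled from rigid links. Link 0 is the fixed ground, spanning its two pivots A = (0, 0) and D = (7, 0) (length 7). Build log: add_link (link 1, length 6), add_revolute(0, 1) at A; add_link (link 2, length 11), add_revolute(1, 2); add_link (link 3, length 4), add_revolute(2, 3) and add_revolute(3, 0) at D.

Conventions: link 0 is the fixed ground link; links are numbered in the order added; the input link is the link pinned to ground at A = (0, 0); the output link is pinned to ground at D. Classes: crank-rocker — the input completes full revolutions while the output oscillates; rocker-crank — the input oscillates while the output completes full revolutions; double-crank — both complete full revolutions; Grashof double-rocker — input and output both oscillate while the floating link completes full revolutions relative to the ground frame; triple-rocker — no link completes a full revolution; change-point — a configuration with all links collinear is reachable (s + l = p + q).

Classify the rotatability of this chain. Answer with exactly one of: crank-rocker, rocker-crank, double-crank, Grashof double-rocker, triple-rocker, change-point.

lengths: ground=7, input=6, coupler=11, output=4
sorted: s=4 (shortest), l=11 (longest), p+q=13
s + l = 15 vs p + q = 13
s + l > p + q → non-Grashof → no link fully rotates → triple-rocker

triple-rocker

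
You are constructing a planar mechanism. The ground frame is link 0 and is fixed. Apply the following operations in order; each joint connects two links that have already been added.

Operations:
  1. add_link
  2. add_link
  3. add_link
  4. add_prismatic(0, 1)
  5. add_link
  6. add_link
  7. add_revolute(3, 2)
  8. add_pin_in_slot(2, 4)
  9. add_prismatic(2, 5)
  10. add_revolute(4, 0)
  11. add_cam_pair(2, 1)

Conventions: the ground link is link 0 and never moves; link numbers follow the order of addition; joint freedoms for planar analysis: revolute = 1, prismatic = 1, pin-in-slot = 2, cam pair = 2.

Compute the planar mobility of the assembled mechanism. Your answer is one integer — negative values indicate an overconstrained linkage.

(L,J1,J2)=(1,0,0); link0 fixed
link1: (2,0,0)
link2: (3,0,0)
link3: (4,0,0)
P 0-1 [J1]: (4,1,0)
link4: (5,1,0)
link5: (6,1,0)
R 3-2 [J1]: (6,2,0)
PS 2-4 [J2]: (6,2,1)
P 2-5 [J1]: (6,3,1)
R 4-0 [J1]: (6,4,1)
C 2-1 [J2]: (6,4,2)
Grübler: 3·5 − 2·4 − 2 = 5

M = 5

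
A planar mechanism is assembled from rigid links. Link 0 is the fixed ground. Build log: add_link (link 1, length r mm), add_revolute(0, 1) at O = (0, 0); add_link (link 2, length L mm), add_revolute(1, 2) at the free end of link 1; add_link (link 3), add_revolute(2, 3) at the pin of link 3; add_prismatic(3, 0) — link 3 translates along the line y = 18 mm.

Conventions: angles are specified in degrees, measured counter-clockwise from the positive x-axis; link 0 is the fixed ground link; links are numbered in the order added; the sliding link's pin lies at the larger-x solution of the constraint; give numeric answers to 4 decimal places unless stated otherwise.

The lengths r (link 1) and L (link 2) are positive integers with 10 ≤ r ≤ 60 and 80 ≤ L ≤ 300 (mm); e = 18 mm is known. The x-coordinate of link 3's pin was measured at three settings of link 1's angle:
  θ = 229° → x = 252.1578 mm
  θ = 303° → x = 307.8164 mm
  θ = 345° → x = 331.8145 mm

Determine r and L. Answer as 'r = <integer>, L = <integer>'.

constraint per measurement: (x − r cos θ)² + (r sin θ − e)² = L²
subtracting the θ₁ and θ₂ equations cancels the r² and L² terms:
r = (x₁² − x₂²) / (2[(x₁cos θ₁ + e sin θ₁) − (x₂cos θ₂ + e sin θ₂)]) = 47.0000 → r = 47
L² = (x₁ − r cos θ₁)² + (r sin θ₁ − e)² = 82943.9824 → L = 288.0000 → L = 288
check at θ₃=345°: x = 331.8145 (printed 331.8145) ✓

r = 47, L = 288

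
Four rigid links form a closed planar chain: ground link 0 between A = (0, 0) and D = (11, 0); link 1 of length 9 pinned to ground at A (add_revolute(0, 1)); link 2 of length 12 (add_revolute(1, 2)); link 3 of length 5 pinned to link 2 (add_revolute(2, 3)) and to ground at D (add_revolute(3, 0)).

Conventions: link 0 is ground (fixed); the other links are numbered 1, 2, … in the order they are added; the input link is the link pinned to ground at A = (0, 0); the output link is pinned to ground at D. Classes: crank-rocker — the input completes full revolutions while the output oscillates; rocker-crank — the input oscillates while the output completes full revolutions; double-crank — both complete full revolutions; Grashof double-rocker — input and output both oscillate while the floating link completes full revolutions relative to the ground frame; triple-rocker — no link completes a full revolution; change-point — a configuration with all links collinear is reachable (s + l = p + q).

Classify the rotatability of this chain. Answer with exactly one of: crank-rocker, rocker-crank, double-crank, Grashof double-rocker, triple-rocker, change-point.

lengths: ground=11, input=9, coupler=12, output=5
sorted: s=5 (shortest), l=12 (longest), p+q=20
s + l = 17 vs p + q = 20
s + l < p + q (Grashof) with shortest = output link → rocker-crank

rocker-crank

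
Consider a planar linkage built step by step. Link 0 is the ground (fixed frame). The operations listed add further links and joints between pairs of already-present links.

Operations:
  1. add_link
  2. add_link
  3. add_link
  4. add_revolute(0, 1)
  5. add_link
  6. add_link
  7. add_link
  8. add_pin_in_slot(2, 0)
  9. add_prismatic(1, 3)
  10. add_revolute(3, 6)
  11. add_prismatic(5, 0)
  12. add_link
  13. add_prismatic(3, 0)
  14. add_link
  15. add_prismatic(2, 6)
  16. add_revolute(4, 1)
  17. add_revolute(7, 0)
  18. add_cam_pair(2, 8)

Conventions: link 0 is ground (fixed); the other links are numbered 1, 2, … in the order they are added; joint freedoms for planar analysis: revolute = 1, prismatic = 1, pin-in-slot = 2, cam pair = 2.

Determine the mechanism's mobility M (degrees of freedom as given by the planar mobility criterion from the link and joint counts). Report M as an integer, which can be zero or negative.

L=1 J1=0 J2=0
add link → L=2 J1=0 J2=0
add link → L=3 J1=0 J2=0
add link → L=4 J1=0 J2=0
R@0,1 dof=1 J1 → L=4 J1=1 J2=0
add link → L=5 J1=1 J2=0
add link → L=6 J1=1 J2=0
add link → L=7 J1=1 J2=0
PS@2,0 dof=2 J2 → L=7 J1=1 J2=1
P@1,3 dof=1 J1 → L=7 J1=2 J2=1
R@3,6 dof=1 J1 → L=7 J1=3 J2=1
P@5,0 dof=1 J1 → L=7 J1=4 J2=1
add link → L=8 J1=4 J2=1
P@3,0 dof=1 J1 → L=8 J1=5 J2=1
add link → L=9 J1=5 J2=1
P@2,6 dof=1 J1 → L=9 J1=6 J2=1
R@4,1 dof=1 J1 → L=9 J1=7 J2=1
R@7,0 dof=1 J1 → L=9 J1=8 J2=1
C@2,8 dof=2 J2 → L=9 J1=8 J2=2
M=3(L−1)−2J1−J2=3·8−2·8−2=6

M = 6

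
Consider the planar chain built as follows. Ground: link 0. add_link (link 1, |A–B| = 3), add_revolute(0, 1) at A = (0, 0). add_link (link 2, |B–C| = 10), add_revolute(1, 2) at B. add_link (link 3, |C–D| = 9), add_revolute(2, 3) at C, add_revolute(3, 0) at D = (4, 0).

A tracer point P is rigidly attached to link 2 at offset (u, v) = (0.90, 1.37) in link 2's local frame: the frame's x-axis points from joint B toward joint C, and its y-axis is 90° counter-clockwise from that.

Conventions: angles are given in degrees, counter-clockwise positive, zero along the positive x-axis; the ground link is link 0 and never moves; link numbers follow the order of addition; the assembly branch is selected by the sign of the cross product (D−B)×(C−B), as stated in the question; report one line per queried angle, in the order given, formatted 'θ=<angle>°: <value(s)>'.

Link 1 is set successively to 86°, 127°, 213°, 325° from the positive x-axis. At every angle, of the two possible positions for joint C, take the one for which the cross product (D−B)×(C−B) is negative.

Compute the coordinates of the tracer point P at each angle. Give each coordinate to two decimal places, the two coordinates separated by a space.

A=(0,0), D=(4.00,0)
θ=86°: B = A + 3.00·(cos86°, sin86°) = (0.2093, 2.9927)
θ=86°: |BD| = 4.8297
θ=86°: circle(B,10.00) ∩ circle(D,9.00): a=4.3818, h=8.9889
θ=86°:   candidates: C₊=(9.2184,7.3327) cross=43.413; C₋=(-1.9214,-6.7777) cross=-43.413
θ=86°:   branch - wants cross < 0 → take C=(-1.9214,-6.7777) (cross=-43.413)
θ=86°: ex = (C−B)/|BC| = (-0.2131,-0.9770); ey = (0.9770,-0.2131)
θ=86°: P = B + 0.90·ex + 1.37·ey = (1.3561,1.8215)
θ=127°: B = A + 3.00·(cos127°, sin127°) = (-1.8054, 2.3959)
θ=127°: |BD| = 6.2804
θ=127°: circle(B,10.00) ∩ circle(D,9.00): a=4.6528, h=8.8516
θ=127°:   candidates: C₊=(5.8723,8.8031) cross=55.592; C₋=(-0.8813,-7.5613) cross=-55.592
θ=127°:   branch - wants cross < 0 → take C=(-0.8813,-7.5613) (cross=-55.592)
θ=127°: ex = (C−B)/|BC| = (0.0924,-0.9957); ey = (0.9957,0.0924)
θ=127°: P = B + 0.90·ex + 1.37·ey = (-0.3581,1.6264)
θ=213°: B = A + 3.00·(cos213°, sin213°) = (-2.5160, -1.6339)
θ=213°: |BD| = 6.7177
θ=213°: circle(B,10.00) ∩ circle(D,9.00): a=4.7730, h=8.7874
θ=213°:   candidates: C₊=(-0.0236,8.0505) cross=59.031; C₋=(4.2510,-8.9965) cross=-59.031
θ=213°:   branch - wants cross < 0 → take C=(4.2510,-8.9965) (cross=-59.031)
θ=213°: ex = (C−B)/|BC| = (0.6767,-0.7363); ey = (0.7363,0.6767)
θ=213°: P = B + 0.90·ex + 1.37·ey = (-0.8983,-1.3695)
θ=325°: B = A + 3.00·(cos325°, sin325°) = (2.4575, -1.7207)
θ=325°: |BD| = 2.3109
θ=325°: circle(B,10.00) ∩ circle(D,9.00): a=5.2664, h=8.5009
θ=325°:   candidates: C₊=(-0.3571,7.8750) cross=19.645; C₋=(12.3026,-3.4737) cross=-19.645
θ=325°:   branch - wants cross < 0 → take C=(12.3026,-3.4737) (cross=-19.645)
θ=325°: ex = (C−B)/|BC| = (0.9845,-0.1753); ey = (0.1753,0.9845)
θ=325°: P = B + 0.90·ex + 1.37·ey = (3.5837,-0.5297)

θ=86°: 1.36 1.82
θ=127°: -0.36 1.63
θ=213°: -0.90 -1.37
θ=325°: 3.58 -0.53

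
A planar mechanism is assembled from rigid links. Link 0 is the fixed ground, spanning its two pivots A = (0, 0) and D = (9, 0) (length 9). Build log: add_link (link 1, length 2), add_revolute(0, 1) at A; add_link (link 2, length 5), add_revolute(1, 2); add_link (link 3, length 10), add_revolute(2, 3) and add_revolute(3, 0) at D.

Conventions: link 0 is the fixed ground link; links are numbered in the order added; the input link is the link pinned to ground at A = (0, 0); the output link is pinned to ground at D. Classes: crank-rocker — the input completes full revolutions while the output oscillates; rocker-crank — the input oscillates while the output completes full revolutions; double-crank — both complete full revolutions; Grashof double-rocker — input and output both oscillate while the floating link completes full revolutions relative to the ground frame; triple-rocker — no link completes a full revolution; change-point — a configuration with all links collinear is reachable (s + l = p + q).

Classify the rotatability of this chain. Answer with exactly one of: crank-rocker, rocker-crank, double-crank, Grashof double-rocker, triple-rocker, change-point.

lengths: ground=9, input=2, coupler=5, output=10
sorted: s=2 (shortest), l=10 (longest), p+q=14
s + l = 12 vs p + q = 14
s + l < p + q (Grashof) with shortest = input link → crank-rocker

crank-rocker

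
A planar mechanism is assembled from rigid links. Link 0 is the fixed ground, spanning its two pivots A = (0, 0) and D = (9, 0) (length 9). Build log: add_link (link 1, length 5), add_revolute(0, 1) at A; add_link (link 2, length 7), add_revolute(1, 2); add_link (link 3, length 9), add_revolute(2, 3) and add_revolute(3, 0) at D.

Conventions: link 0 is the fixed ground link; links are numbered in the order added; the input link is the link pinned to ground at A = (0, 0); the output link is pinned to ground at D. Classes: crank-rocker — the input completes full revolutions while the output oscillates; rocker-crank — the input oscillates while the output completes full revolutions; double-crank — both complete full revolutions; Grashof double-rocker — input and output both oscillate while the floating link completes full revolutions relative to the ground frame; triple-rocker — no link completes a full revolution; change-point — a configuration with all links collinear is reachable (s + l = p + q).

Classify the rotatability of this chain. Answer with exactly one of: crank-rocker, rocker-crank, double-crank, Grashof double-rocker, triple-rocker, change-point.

lengths: ground=9, input=5, coupler=7, output=9
sorted: s=5 (shortest), l=9 (longest), p+q=16
s + l = 14 vs p + q = 16
s + l < p + q (Grashof) with shortest = input link → crank-rocker

crank-rocker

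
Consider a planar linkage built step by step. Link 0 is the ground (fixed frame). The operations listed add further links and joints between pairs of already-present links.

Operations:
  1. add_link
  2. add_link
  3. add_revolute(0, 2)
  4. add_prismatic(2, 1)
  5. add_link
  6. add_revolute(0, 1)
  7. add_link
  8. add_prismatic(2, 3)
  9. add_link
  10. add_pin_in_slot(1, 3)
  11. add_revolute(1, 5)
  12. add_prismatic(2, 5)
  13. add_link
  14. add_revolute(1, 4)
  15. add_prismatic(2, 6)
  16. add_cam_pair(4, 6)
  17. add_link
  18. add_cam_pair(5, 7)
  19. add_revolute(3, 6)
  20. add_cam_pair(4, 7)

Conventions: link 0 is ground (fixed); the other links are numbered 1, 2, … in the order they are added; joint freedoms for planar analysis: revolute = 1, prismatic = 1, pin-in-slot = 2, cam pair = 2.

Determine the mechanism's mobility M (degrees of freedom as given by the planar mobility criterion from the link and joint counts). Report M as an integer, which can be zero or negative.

(L,J1,J2)=(1,0,0); link0 fixed
link1: (2,0,0)
link2: (3,0,0)
R 0-2 [J1]: (3,1,0)
P 2-1 [J1]: (3,2,0)
link3: (4,2,0)
R 0-1 [J1]: (4,3,0)
link4: (5,3,0)
P 2-3 [J1]: (5,4,0)
link5: (6,4,0)
PS 1-3 [J2]: (6,4,1)
R 1-5 [J1]: (6,5,1)
P 2-5 [J1]: (6,6,1)
link6: (7,6,1)
R 1-4 [J1]: (7,7,1)
P 2-6 [J1]: (7,8,1)
C 4-6 [J2]: (7,8,2)
link7: (8,8,2)
C 5-7 [J2]: (8,8,3)
R 3-6 [J1]: (8,9,3)
C 4-7 [J2]: (8,9,4)
Grübler: 3·7 − 2·9 − 4 = -1

M = -1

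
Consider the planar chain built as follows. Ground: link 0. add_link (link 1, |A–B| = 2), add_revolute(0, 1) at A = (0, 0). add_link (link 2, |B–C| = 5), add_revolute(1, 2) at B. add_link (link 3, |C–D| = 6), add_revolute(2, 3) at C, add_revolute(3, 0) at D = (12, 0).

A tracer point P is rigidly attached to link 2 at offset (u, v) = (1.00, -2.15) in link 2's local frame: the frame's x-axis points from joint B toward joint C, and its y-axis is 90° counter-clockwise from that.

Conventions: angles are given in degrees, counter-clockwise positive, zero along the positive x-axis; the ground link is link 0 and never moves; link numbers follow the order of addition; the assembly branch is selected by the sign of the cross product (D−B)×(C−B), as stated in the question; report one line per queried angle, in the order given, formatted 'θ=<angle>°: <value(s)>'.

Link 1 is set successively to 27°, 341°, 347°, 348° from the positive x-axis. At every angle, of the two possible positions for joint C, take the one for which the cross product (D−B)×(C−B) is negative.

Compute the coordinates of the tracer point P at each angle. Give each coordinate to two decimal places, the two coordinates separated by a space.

A=(0,0), D=(12.00,0)
θ=27°: B = A + 2.00·(cos27°, sin27°) = (1.7820, 0.9080)
θ=27°: |BD| = 10.2582
θ=27°: circle(B,5.00) ∩ circle(D,6.00): a=4.5930, h=1.9760
θ=27°:   candidates: C₊=(6.5319,2.4697) cross=20.270; C₋=(6.1821,-1.4668) cross=-20.270
θ=27°:   branch - wants cross < 0 → take C=(6.1821,-1.4668) (cross=-20.270)
θ=27°: ex = (C−B)/|BC| = (0.8800,-0.4750); ey = (0.4750,0.8800)
θ=27°: P = B + 1.00·ex + -2.15·ey = (1.6409,-1.4590)
θ=341°: B = A + 2.00·(cos341°, sin341°) = (1.8910, -0.6511)
θ=341°: |BD| = 10.1299
θ=341°: circle(B,5.00) ∩ circle(D,6.00): a=4.5220, h=2.1334
θ=341°:   candidates: C₊=(6.2666,1.7685) cross=21.611; C₋=(6.5408,-2.4895) cross=-21.611
θ=341°:   branch - wants cross < 0 → take C=(6.5408,-2.4895) (cross=-21.611)
θ=341°: ex = (C−B)/|BC| = (0.9300,-0.3677); ey = (0.3677,0.9300)
θ=341°: P = B + 1.00·ex + -2.15·ey = (2.0305,-3.0182)
θ=347°: B = A + 2.00·(cos347°, sin347°) = (1.9487, -0.4499)
θ=347°: |BD| = 10.0613
θ=347°: circle(B,5.00) ∩ circle(D,6.00): a=4.4840, h=2.2122
θ=347°:   candidates: C₊=(6.3294,1.9605) cross=22.257; C₋=(6.5272,-2.4593) cross=-22.257
θ=347°:   branch - wants cross < 0 → take C=(6.5272,-2.4593) (cross=-22.257)
θ=347°: ex = (C−B)/|BC| = (0.9157,-0.4019); ey = (0.4019,0.9157)
θ=347°: P = B + 1.00·ex + -2.15·ey = (2.0004,-2.8205)
θ=348°: B = A + 2.00·(cos348°, sin348°) = (1.9563, -0.4158)
θ=348°: |BD| = 10.0523
θ=348°: circle(B,5.00) ∩ circle(D,6.00): a=4.4790, h=2.2223
θ=348°:   candidates: C₊=(6.3396,1.9898) cross=22.339; C₋=(6.5234,-2.4509) cross=-22.339
θ=348°:   branch - wants cross < 0 → take C=(6.5234,-2.4509) (cross=-22.339)
θ=348°: ex = (C−B)/|BC| = (0.9134,-0.4070); ey = (0.4070,0.9134)
θ=348°: P = B + 1.00·ex + -2.15·ey = (1.9946,-2.7867)

θ=27°: 1.64 -1.46
θ=341°: 2.03 -3.02
θ=347°: 2.00 -2.82
θ=348°: 1.99 -2.79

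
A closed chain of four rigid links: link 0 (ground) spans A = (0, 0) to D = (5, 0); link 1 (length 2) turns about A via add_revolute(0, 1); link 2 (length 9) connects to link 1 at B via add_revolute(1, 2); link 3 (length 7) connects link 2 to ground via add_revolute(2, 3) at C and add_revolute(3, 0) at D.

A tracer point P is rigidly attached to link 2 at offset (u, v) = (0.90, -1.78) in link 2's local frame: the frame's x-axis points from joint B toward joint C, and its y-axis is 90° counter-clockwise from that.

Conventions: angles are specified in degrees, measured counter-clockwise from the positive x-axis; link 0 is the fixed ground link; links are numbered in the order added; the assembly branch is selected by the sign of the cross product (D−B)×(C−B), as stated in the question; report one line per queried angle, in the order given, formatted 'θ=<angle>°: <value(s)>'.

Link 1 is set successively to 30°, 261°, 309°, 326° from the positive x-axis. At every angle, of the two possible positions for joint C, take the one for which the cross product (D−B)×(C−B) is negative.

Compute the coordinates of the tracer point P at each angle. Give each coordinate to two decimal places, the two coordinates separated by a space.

A=(0,0), D=(5.00,0)
θ=30°: B = A + 2.00·(cos30°, sin30°) = (1.7321, 1.0000)
θ=30°: |BD| = 3.4175
θ=30°: circle(B,9.00) ∩ circle(D,7.00): a=6.3905, h=6.3373
θ=30°:   candidates: C₊=(9.6972,5.1900) cross=21.658; C₋=(5.9885,-6.9299) cross=-21.658
θ=30°:   branch - wants cross < 0 → take C=(5.9885,-6.9299) (cross=-21.658)
θ=30°: ex = (C−B)/|BC| = (0.4729,-0.8811); ey = (0.8811,0.4729)
θ=30°: P = B + 0.90·ex + -1.78·ey = (0.5893,-0.6348)
θ=261°: B = A + 2.00·(cos261°, sin261°) = (-0.3129, -1.9754)
θ=261°: |BD| = 5.6682
θ=261°: circle(B,9.00) ∩ circle(D,7.00): a=5.6569, h=7.0000
θ=261°:   candidates: C₊=(2.5499,6.5572) cross=39.677; C₋=(7.4289,-6.5651) cross=-39.677
θ=261°:   branch - wants cross < 0 → take C=(7.4289,-6.5651) (cross=-39.677)
θ=261°: ex = (C−B)/|BC| = (0.8602,-0.5100); ey = (0.5100,0.8602)
θ=261°: P = B + 0.90·ex + -1.78·ey = (-0.4464,-3.9655)
θ=309°: B = A + 2.00·(cos309°, sin309°) = (1.2586, -1.5543)
θ=309°: |BD| = 4.0514
θ=309°: circle(B,9.00) ∩ circle(D,7.00): a=5.9750, h=6.7305
θ=309°:   candidates: C₊=(4.1943,6.9535) cross=27.268; C₋=(9.3585,-5.4775) cross=-27.268
θ=309°:   branch - wants cross < 0 → take C=(9.3585,-5.4775) (cross=-27.268)
θ=309°: ex = (C−B)/|BC| = (0.9000,-0.4359); ey = (0.4359,0.9000)
θ=309°: P = B + 0.90·ex + -1.78·ey = (1.2927,-3.5486)
θ=326°: B = A + 2.00·(cos326°, sin326°) = (1.6581, -1.1184)
θ=326°: |BD| = 3.5241
θ=326°: circle(B,9.00) ∩ circle(D,7.00): a=6.3022, h=6.4251
θ=326°:   candidates: C₊=(5.5955,6.9746) cross=22.643; C₋=(9.6735,-5.2113) cross=-22.643
θ=326°:   branch - wants cross < 0 → take C=(9.6735,-5.2113) (cross=-22.643)
θ=326°: ex = (C−B)/|BC| = (0.8906,-0.4548); ey = (0.4548,0.8906)
θ=326°: P = B + 0.90·ex + -1.78·ey = (1.6501,-3.1130)

θ=30°: 0.59 -0.63
θ=261°: -0.45 -3.97
θ=309°: 1.29 -3.55
θ=326°: 1.65 -3.11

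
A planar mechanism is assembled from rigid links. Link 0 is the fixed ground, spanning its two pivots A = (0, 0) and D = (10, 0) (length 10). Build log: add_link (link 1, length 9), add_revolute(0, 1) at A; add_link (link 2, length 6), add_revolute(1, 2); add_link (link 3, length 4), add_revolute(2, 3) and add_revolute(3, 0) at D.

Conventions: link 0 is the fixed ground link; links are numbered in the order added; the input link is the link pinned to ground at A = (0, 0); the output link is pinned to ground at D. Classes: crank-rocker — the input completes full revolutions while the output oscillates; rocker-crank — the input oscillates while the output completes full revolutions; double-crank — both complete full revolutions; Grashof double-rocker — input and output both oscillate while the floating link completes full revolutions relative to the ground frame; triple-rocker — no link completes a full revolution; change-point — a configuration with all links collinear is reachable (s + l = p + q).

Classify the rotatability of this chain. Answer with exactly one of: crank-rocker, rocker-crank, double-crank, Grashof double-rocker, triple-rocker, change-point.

lengths: ground=10, input=9, coupler=6, output=4
sorted: s=4 (shortest), l=10 (longest), p+q=15
s + l = 14 vs p + q = 15
s + l < p + q (Grashof) with shortest = output link → rocker-crank

rocker-crank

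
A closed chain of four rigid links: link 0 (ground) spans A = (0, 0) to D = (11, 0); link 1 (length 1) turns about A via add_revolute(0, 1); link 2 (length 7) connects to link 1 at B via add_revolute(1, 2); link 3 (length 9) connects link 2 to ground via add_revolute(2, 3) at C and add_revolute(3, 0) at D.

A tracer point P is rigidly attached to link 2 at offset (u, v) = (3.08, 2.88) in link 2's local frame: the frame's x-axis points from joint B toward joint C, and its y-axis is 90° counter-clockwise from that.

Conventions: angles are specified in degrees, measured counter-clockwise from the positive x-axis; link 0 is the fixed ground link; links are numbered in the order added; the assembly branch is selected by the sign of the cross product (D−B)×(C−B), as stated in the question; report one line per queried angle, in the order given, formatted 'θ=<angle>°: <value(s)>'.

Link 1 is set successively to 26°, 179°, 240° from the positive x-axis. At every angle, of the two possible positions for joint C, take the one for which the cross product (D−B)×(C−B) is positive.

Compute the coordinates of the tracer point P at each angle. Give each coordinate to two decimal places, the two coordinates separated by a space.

A=(0,0), D=(11.00,0)
θ=26°: B = A + 1.00·(cos26°, sin26°) = (0.8988, 0.4384)
θ=26°: |BD| = 10.1107
θ=26°: circle(B,7.00) ∩ circle(D,9.00): a=3.4729, h=6.0778
θ=26°:   candidates: C₊=(4.6319,6.3598) cross=61.450; C₋=(4.1049,-5.7842) cross=-61.450
θ=26°:   branch + wants cross > 0 → take C=(4.6319,6.3598) (cross=61.450)
θ=26°: ex = (C−B)/|BC| = (0.5333,0.8459); ey = (-0.8459,0.5333)
θ=26°: P = B + 3.08·ex + 2.88·ey = (0.1051,4.5797)
θ=179°: B = A + 1.00·(cos179°, sin179°) = (-0.9998, 0.0175)
θ=179°: |BD| = 11.9999
θ=179°: circle(B,7.00) ∩ circle(D,9.00): a=4.6666, h=5.2176
θ=179°:   candidates: C₊=(3.6743,5.2282) cross=62.610; C₋=(3.6591,-5.2069) cross=-62.610
θ=179°:   branch + wants cross > 0 → take C=(3.6743,5.2282) (cross=62.610)
θ=179°: ex = (C−B)/|BC| = (0.6677,0.7444); ey = (-0.7444,0.6677)
θ=179°: P = B + 3.08·ex + 2.88·ey = (-1.0871,4.2333)
θ=240°: B = A + 1.00·(cos240°, sin240°) = (-0.5000, -0.8660)
θ=240°: |BD| = 11.5326
θ=240°: circle(B,7.00) ∩ circle(D,9.00): a=4.3789, h=5.4612
θ=240°:   candidates: C₊=(3.4564,4.9086) cross=62.982; C₋=(4.2766,-5.9830) cross=-62.982
θ=240°:   branch + wants cross > 0 → take C=(3.4564,4.9086) (cross=62.982)
θ=240°: ex = (C−B)/|BC| = (0.5652,0.8250); ey = (-0.8250,0.5652)
θ=240°: P = B + 3.08·ex + 2.88·ey = (-1.1350,3.3026)

θ=26°: 0.11 4.58
θ=179°: -1.09 4.23
θ=240°: -1.14 3.30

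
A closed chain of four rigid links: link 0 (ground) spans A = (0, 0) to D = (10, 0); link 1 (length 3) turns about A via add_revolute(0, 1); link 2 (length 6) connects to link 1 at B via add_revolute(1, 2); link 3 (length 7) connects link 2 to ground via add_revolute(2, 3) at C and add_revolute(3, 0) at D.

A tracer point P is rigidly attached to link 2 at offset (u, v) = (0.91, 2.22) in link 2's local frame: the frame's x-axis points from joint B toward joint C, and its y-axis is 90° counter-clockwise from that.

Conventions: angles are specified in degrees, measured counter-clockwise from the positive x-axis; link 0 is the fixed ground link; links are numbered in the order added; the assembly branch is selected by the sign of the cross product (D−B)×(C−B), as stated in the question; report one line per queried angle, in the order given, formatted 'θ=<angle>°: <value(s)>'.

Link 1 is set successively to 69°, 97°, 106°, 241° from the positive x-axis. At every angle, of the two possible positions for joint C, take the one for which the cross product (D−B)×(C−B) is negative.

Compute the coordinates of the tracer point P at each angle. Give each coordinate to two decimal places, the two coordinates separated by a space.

A=(0,0), D=(10.00,0)
θ=69°: B = A + 3.00·(cos69°, sin69°) = (1.0751, 2.8007)
θ=69°: |BD| = 9.3540
θ=69°: circle(B,6.00) ∩ circle(D,7.00): a=3.9821, h=4.4881
θ=69°:   candidates: C₊=(6.2183,5.8906) cross=41.981; C₋=(3.5308,-2.6737) cross=-41.981
θ=69°:   branch - wants cross < 0 → take C=(3.5308,-2.6737) (cross=-41.981)
θ=69°: ex = (C−B)/|BC| = (0.4093,-0.9124); ey = (0.9124,0.4093)
θ=69°: P = B + 0.91·ex + 2.22·ey = (3.4731,2.8790)
θ=97°: B = A + 3.00·(cos97°, sin97°) = (-0.3656, 2.9776)
θ=97°: |BD| = 10.7848
θ=97°: circle(B,6.00) ∩ circle(D,7.00): a=4.7897, h=3.6137
θ=97°:   candidates: C₊=(5.2356,5.1284) cross=38.973; C₋=(3.2402,-1.8180) cross=-38.973
θ=97°:   branch - wants cross < 0 → take C=(3.2402,-1.8180) (cross=-38.973)
θ=97°: ex = (C−B)/|BC| = (0.6010,-0.7993); ey = (0.7993,0.6010)
θ=97°: P = B + 0.91·ex + 2.22·ey = (1.9557,3.5844)
θ=106°: B = A + 3.00·(cos106°, sin106°) = (-0.8269, 2.8838)
θ=106°: |BD| = 11.2044
θ=106°: circle(B,6.00) ∩ circle(D,7.00): a=5.0221, h=3.2831
θ=106°:   candidates: C₊=(4.8710,4.7637) cross=36.785; C₋=(3.1809,-1.5813) cross=-36.785
θ=106°:   branch - wants cross < 0 → take C=(3.1809,-1.5813) (cross=-36.785)
θ=106°: ex = (C−B)/|BC| = (0.6680,-0.7442); ey = (0.7442,0.6680)
θ=106°: P = B + 0.91·ex + 2.22·ey = (1.4330,3.6895)
θ=241°: B = A + 3.00·(cos241°, sin241°) = (-1.4544, -2.6239)
θ=241°: |BD| = 11.7511
θ=241°: circle(B,6.00) ∩ circle(D,7.00): a=5.3224, h=2.7698
θ=241°:   candidates: C₊=(3.1151,1.2645) cross=32.548; C₋=(4.3521,-4.1353) cross=-32.548
θ=241°:   branch - wants cross < 0 → take C=(4.3521,-4.1353) (cross=-32.548)
θ=241°: ex = (C−B)/|BC| = (0.9678,-0.2519); ey = (0.2519,0.9678)
θ=241°: P = B + 0.91·ex + 2.22·ey = (-0.0145,-0.7047)

θ=69°: 3.47 2.88
θ=97°: 1.96 3.58
θ=106°: 1.43 3.69
θ=241°: -0.01 -0.70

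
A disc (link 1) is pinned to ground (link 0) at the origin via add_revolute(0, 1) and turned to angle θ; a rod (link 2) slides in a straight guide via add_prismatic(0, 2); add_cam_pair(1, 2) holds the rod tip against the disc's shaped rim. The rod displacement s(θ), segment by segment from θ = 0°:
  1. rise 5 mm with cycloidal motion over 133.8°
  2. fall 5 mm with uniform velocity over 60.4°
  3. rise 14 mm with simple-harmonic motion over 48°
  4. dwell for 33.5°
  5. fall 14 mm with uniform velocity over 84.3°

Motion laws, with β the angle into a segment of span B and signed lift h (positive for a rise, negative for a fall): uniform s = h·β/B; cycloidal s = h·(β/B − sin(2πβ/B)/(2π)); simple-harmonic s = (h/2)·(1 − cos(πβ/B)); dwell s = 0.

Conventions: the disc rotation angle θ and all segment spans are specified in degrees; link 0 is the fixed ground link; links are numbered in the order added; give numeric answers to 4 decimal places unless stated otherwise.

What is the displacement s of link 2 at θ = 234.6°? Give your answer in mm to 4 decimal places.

segment 1 (0° to 133.8°, cycloidal, h = 5) is passed completely: s = 0.0000 + (5) = 5.0000
segment 2 (133.8° to 194.2°, uniform, h = -5) is passed completely: s = 5.0000 + (-5) = 0.0000
θ = 234.6° falls in segment 3 (194.2° to 242.2°, simple-harmonic, h = 14): β = 234.6 − 194.2 = 40.4°, B = 48°; Δs = 14/2·(1 − cos(π·0.8417)) = 13.1517; s = 0.0000 + 13.1517 = 13.1517

13.1517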